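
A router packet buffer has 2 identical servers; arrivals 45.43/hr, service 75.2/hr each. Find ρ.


ρ = λ/(cμ) = 45.43/(2·75.2) = 45.43/150.40 = 0.3021

Final: 0.3021


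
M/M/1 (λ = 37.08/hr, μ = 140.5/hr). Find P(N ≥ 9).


ρ = 37.08/140.5 = 0.2639
P(N ≥ n) = ρ^n = 0.2639^9 = 0.000006211

Final: 0.000006211


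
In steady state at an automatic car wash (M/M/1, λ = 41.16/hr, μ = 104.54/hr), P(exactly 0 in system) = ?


ρ = 41.16/104.54 = 0.3937
P_n = (1−ρ)·ρ^n = (1 − 0.3937)·0.3937^0 = 0.6063·1.000000 = 0.606275

Final: 0.606275


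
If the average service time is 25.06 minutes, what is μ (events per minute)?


μ = 1/(service time) in consistent units.
1 minute = 1 min, so μ = 1/25.06 = 0.03990 per minute

Final: 0.03990 /min


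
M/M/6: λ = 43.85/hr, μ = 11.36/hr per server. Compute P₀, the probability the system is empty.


a = λ/μ = 43.85/11.36 = 3.8600; ρ = a/c = 0.6433
Σ_{k=0}^{5} a^k/k! (terms k=0..5) = 1.00000 + 3.86004 + 7.44994 + 9.58567 + 9.25026 + 7.14126 = 38.28716
Tail: a^6/(6!(1−ρ)) = 3307.86364/(720·0.3567) = 12.88130
P₀ = 1/(38.28716 + 12.88130) = 1/51.16847 = 0.019543

Final: 0.019543


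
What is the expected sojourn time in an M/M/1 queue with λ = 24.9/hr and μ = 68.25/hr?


W = 1/(μ−λ) = 1/(68.25 − 24.9) = 1/43.35 = 0.02307 hr

Final: 0.02307 hr


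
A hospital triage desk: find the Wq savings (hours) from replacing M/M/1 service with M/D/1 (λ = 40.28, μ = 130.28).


ρ = 40.28/130.28 = 0.3092
Wq(M/M/1) = ρ/(μ−λ) = 0.3092/90.00 = 0.003435 hr
Wq(M/D/1) = ρ/(2(μ−λ)) = 0.001718 hr
Savings = 0.003435 − 0.001718 = 0.001718 hr

Final: 0.001718 hr


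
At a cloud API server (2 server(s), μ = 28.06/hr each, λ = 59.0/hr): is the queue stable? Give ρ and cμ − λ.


Total capacity cμ = 2·28.06 = 56.12/hr
ρ = λ/(cμ) = 59.0/56.12 = 1.0513
Stable ⇔ ρ < 1: NO
Spare capacity = cμ − λ = 56.12 − 59.0 = -2.88/hr

Final: ρ = 1.0513; unstable; margin = -2.88/hr


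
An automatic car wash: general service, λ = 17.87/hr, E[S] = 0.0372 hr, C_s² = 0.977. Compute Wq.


ρ = λ·E[S] = 17.87·0.0372 = 0.6648
E[S²] = E[S]²(1+C_s²) = 0.0372²·(1+0.977) = 0.002736
Wq = λ·E[S²]/(2(1−ρ)) = 17.87·0.002736/(2·0.3352) = 0.07292 hr

Final: 0.07292 hr


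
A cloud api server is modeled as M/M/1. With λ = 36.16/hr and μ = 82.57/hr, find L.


ρ = λ/μ = 36.16/82.57 = 0.4379
L = ρ/(1−ρ) = 0.4379/(1 − 0.4379) = 0.4379/0.5621 = 0.7791

Final: 0.7791


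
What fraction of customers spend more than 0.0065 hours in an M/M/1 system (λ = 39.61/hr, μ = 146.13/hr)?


W ~ Exponential(μ−λ) for M/M/1.
μ − λ = 146.13 − 39.61 = 106.5200
P(W > t) = e^{−(μ−λ)t} = e^{−0.6924} = 0.500384

Final: 0.500384


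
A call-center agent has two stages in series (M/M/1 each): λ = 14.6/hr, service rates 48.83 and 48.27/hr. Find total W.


Each node sees arrival rate λ = 14.6/hr (tandem ⇒ throughput preserved).
W₁ = 1/(μ₁−λ) = 1/(48.83−14.6) = 0.02921 hr
W₂ = 1/(μ₂−λ) = 1/(48.27−14.6) = 0.02970 hr
W_total = W₁ + W₂ = 0.02921 + 0.02970 = 0.05891 hr

Final: 0.05891 hr


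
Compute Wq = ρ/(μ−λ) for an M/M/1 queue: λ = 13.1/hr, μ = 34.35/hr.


ρ = 13.1/34.35 = 0.3814
Wq = ρ/(μ−λ) = 0.3814/(34.35 − 13.1) = 0.3814/21.25 = 0.01795 hr

Final: 0.01795 hr


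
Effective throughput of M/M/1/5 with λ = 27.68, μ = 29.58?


ρ = 0.9358; P_K = (1−ρ)ρ^5/(1−ρ^6) = 0.140275
λ_eff = λ(1 − P_K) = 27.68·(1 − 0.140275) = 27.68·0.859725 = 23.7972 /hr

Final: 23.7972 /hr


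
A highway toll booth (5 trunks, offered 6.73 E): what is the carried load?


B(5,6.73) = 0.408407 (Erlang-B)
Carried load = a(1 − B) = 6.73·(1 − 0.408407) = 6.73·0.591593 = 3.9814 E

Final: 3.9814 Erlangs


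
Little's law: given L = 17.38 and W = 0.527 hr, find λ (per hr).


λ = L/W = 17.38/0.527 = 32.9791 /hr

Final: 32.9791 /hr


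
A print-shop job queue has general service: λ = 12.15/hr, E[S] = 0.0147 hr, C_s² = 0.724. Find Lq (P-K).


ρ = λ·E[S] = 12.15·0.0147 = 0.1786
Lq = ρ²(1+C_s²)/(2(1−ρ)) = 0.03190·(1+0.724)/(2·0.8214)
= 0.03190·1.7240/1.6428 = 0.03348

Final: 0.03348


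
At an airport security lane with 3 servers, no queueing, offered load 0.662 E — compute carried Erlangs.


B(3,0.662) = 0.025060 (Erlang-B)
Carried load = a(1 − B) = 0.662·(1 − 0.025060) = 0.662·0.974940 = 0.6454 E

Final: 0.6454 Erlangs


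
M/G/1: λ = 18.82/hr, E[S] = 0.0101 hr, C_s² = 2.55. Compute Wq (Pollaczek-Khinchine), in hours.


ρ = λ·E[S] = 18.82·0.0101 = 0.1901
E[S²] = E[S]²(1+C_s²) = 0.0101²·(1+2.55) = 0.0003621
Wq = λ·E[S²]/(2(1−ρ)) = 18.82·0.0003621/(2·0.8099) = 0.004207 hr

Final: 0.004207 hr


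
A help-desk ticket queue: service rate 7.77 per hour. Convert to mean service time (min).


Mean service time = 1/μ = 1/7.77 hour = 0.12870 hour
In minutes: 0.12870 × 60 = 7.7220 min

Final: 7.7220 min


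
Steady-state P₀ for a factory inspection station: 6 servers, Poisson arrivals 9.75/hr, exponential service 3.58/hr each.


a = λ/μ = 9.75/3.58 = 2.7235; ρ = a/c = 0.4539
Σ_{k=0}^{5} a^k/k! (terms k=0..5) = 1.00000 + 2.72346 + 3.70863 + 3.36677 + 2.29232 + 1.24861 = 14.33979
Tail: a^6/(6!(1−ρ)) = 408.06518/(720·0.5461) = 1.03785
P₀ = 1/(14.33979 + 1.03785) = 1/15.37764 = 0.065029

Final: 0.065029


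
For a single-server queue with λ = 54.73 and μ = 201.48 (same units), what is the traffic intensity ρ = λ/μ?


ρ = λ/μ = 54.73/201.48 = 0.2716

Final: 0.2716


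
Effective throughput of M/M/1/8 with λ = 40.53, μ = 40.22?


ρ = 1.0077; P_K = (1−ρ)ρ^8/(1−ρ^9) = 0.114554
λ_eff = λ(1 − P_K) = 40.53·(1 − 0.114554) = 40.53·0.885446 = 35.8871 /hr

Final: 35.8871 /hr


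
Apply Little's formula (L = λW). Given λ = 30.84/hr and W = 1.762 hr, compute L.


L = λW = 30.84·1.762 = 54.3401

Final: 54.3401


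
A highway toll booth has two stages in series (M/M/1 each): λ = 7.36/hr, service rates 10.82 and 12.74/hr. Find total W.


Each node sees arrival rate λ = 7.36/hr (tandem ⇒ throughput preserved).
W₁ = 1/(μ₁−λ) = 1/(10.82−7.36) = 0.28902 hr
W₂ = 1/(μ₂−λ) = 1/(12.74−7.36) = 0.18587 hr
W_total = W₁ + W₂ = 0.28902 + 0.18587 = 0.47489 hr

Final: 0.47489 hr


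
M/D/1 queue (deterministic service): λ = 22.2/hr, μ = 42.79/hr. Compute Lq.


ρ = 22.2/42.79 = 0.5188
M/D/1: Lq = ρ²/(2(1−ρ)) = 0.2692/(2·0.4812) = 0.27969

Final: 0.27969


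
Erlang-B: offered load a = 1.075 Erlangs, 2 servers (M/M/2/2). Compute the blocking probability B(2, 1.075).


B(c,a) = (a^c/c!) / Σ_{k=0}^{c} a^k/k!
a^2/2! = 0.577812
Σ terms (k=0..2): 1.00000 + 1.07500 + 0.57781 = 2.652813
B = 0.577812/2.652813 = 0.217811

Final: 0.217811


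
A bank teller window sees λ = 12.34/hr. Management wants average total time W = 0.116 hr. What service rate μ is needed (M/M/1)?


W = 1/(μ−λ) ⇒ μ − λ = 1/W = 1/0.116 = 8.6207
μ = λ + 1/W = 12.34 + 8.6207 = 20.9607 per hr

Final: 20.9607 /hr


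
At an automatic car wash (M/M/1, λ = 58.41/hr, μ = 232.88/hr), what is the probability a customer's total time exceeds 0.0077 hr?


W ~ Exponential(μ−λ) for M/M/1.
μ − λ = 232.88 − 58.41 = 174.4700
P(W > t) = e^{−(μ−λ)t} = e^{−1.3434} = 0.260952

Final: 0.260952


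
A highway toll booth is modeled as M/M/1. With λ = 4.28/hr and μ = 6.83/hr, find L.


ρ = λ/μ = 4.28/6.83 = 0.6266
L = ρ/(1−ρ) = 0.6266/(1 − 0.6266) = 0.6266/0.3734 = 1.6784

Final: 1.6784


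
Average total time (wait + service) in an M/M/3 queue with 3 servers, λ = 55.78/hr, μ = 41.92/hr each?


a = 1.3306; ρ = 0.4435; P₀ = 0.255000
Lq = P₀·a^c·ρ/(c!(1−ρ)²) = 0.14343
Wq = Lq/λ = 0.14343/55.78 = 0.002571 hr
W = Wq + 1/μ = 0.002571 + 0.02385 = 0.02643 hr

Final: 0.02643 hr


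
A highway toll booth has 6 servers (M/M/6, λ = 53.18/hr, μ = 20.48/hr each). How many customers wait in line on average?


a = λ/μ = 2.5967; ρ = a/6 = 0.4328
P₀ = 0.073992
Lq = P₀·a^c·ρ / (c!·(1−ρ)²) = 0.073992·306.55633·0.4328/(720·0.32174)
= 0.04238

Final: 0.04238


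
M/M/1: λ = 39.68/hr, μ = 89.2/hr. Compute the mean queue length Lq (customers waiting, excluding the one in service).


ρ = 39.68/89.2 = 0.4448
Lq = ρ²/(1−ρ) = 0.1979/0.5552 = 0.3564

Final: 0.3564


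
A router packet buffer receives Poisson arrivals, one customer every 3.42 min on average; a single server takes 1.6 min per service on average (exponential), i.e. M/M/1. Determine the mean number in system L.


λ = 60/3.42 = 17.5439 /hr
μ = 60/1.6 = 37.5000 /hr
ρ = λ/μ = 17.5439/37.5000 = 0.4678
L = ρ/(1−ρ) = 0.4678/0.5322 = 0.8791

Final: 0.8791


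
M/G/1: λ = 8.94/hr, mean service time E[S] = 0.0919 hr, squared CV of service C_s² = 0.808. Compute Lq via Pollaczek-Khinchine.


ρ = λ·E[S] = 8.94·0.0919 = 0.8216
Lq = ρ²(1+C_s²)/(2(1−ρ)) = 0.6750·(1+0.808)/(2·0.1784)
= 0.6750·1.8080/0.3568 = 3.42015

Final: 3.42015


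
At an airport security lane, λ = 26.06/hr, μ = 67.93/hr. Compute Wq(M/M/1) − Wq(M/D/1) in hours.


ρ = 26.06/67.93 = 0.3836
Wq(M/M/1) = ρ/(μ−λ) = 0.3836/41.87 = 0.009162 hr
Wq(M/D/1) = ρ/(2(μ−λ)) = 0.004581 hr
Savings = 0.009162 − 0.004581 = 0.004581 hr

Final: 0.004581 hr


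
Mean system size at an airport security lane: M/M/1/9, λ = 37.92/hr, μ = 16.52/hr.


ρ = 37.92/16.52 = 2.2954
L = ρ[1 − (K+1)ρ^K + Kρ^(K+1)] / [(1−ρ)(1−ρ^(K+1))]
Numerator: 2.2954·(1 − 10·1768.986714 + 9·4060.531247) = 43281.856047
Denominator: (-1.2954)·(-4059.531247) = 5258.714811
L = 43281.856047/5258.714811 = 8.2305

Final: 8.2305


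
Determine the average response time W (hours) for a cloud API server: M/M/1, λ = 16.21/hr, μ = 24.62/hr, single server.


W = 1/(μ−λ) = 1/(24.62 − 16.21) = 1/8.41 = 0.1189 hr

Final: 0.1189 hr


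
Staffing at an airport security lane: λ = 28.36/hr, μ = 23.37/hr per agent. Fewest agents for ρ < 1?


Stability requires cμ > λ ⇔ c > λ/μ.
λ/μ = 28.36/23.37 = 1.2135
Minimum integer c = ⌊1.2135⌋ + 1 = 2
Check: 2·23.37 = 46.74 > 28.36, while 1·23.37 = 23.37 ≤ 28.36

Final: 2 servers


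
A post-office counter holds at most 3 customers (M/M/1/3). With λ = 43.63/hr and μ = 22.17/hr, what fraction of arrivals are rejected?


ρ = λ/μ = 43.63/22.17 = 1.9680
P_K = (1−ρ)ρ^K/(1−ρ^(K+1)) = (-0.9680·7.621818)/(1 − 14.999545)
= -7.377727/-13.999545 = 0.526998

Final: 0.526998


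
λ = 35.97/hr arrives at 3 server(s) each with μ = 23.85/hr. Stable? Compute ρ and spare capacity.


Total capacity cμ = 3·23.85 = 71.55/hr
ρ = λ/(cμ) = 35.97/71.55 = 0.5027
Stable ⇔ ρ < 1: YES
Spare capacity = cμ − λ = 71.55 − 35.97 = 35.58/hr

Final: ρ = 0.5027; stable; margin = 35.58/hr


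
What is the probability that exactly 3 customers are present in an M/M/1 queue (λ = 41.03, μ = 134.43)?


ρ = 41.03/134.43 = 0.3052
P_n = (1−ρ)·ρ^n = (1 − 0.3052)·0.3052^3 = 0.6948·0.028433 = 0.019755

Final: 0.019755


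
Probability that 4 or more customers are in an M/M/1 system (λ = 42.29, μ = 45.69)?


ρ = 42.29/45.69 = 0.9256
P(N ≥ n) = ρ^n = 0.9256^4 = 0.733949

Final: 0.733949


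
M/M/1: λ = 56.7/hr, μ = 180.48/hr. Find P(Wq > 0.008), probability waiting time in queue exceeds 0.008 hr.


ρ = 56.7/180.48 = 0.3142
P(Wq > t) = ρ·e^{−(μ−λ)t} = 0.3142·e^{−0.9902}
= 0.3142·0.371488 = 0.116707

Final: 0.116707


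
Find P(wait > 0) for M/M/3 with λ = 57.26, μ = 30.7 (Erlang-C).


a = λ/μ = 1.8651; ρ = a/3 = 0.6217
P₀ = 0.133990 (from M/M/c formula)
C(c,a) = [a^c/(c!(1−ρ))]·P₀ = [6.48842/(6·0.3783)]·0.133990
= 2.85870·0.133990 = 0.383038

Final: 0.383038


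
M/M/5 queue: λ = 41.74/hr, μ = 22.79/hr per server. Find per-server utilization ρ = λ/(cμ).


ρ = λ/(cμ) = 41.74/(5·22.79) = 41.74/113.95 = 0.3663

Final: 0.3663


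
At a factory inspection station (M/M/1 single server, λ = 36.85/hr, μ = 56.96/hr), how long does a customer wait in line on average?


ρ = 36.85/56.96 = 0.6469
Wq = ρ/(μ−λ) = 0.6469/(56.96 − 36.85) = 0.6469/20.11 = 0.03217 hr

Final: 0.03217 hr


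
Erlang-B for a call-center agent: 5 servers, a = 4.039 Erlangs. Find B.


B(c,a) = (a^c/c!) / Σ_{k=0}^{c} a^k/k!
a^5/5! = 8.957525
Σ terms (k=0..5): 1.00000 + 4.03900 + 8.15676 + 10.98172 + 11.08879 + 8.95752 = 44.223794
B = 8.957525/44.223794 = 0.202550

Final: 0.202550


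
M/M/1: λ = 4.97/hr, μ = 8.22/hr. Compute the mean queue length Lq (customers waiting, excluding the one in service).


ρ = 4.97/8.22 = 0.6046
Lq = ρ²/(1−ρ) = 0.3656/0.3954 = 0.9246

Final: 0.9246


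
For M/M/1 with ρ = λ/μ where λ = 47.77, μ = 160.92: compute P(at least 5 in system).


ρ = 47.77/160.92 = 0.2969
P(N ≥ n) = ρ^n = 0.2969^5 = 0.002305

Final: 0.002305


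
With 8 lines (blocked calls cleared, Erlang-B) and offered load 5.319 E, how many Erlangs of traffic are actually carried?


B(8,5.319) = 0.085606 (Erlang-B)
Carried load = a(1 − B) = 5.319·(1 − 0.085606) = 5.319·0.914394 = 4.8637 E

Final: 4.8637 Erlangs


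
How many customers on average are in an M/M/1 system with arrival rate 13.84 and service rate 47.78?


ρ = λ/μ = 13.84/47.78 = 0.2897
L = ρ/(1−ρ) = 0.2897/(1 − 0.2897) = 0.2897/0.7103 = 0.4078

Final: 0.4078


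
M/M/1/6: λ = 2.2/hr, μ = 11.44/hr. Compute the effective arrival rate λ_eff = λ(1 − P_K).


ρ = 0.1923; P_K = (1−ρ)ρ^6/(1−ρ^7) = 0.00004085
λ_eff = λ(1 − P_K) = 2.2·(1 − 0.00004085) = 2.2·0.999959 = 2.1999 /hr

Final: 2.1999 /hr


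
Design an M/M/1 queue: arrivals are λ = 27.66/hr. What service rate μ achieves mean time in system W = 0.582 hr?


W = 1/(μ−λ) ⇒ μ − λ = 1/W = 1/0.582 = 1.7182
μ = λ + 1/W = 27.66 + 1.7182 = 29.3782 per hr

Final: 29.3782 /hr


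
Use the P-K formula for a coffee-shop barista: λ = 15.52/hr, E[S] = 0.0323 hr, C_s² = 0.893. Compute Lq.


ρ = λ·E[S] = 15.52·0.0323 = 0.5013
Lq = ρ²(1+C_s²)/(2(1−ρ)) = 0.2513·(1+0.893)/(2·0.4987)
= 0.2513·1.8930/0.9974 = 0.47694

Final: 0.47694


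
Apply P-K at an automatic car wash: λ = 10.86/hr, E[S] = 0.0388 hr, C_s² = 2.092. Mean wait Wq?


ρ = λ·E[S] = 10.86·0.0388 = 0.4214
E[S²] = E[S]²(1+C_s²) = 0.0388²·(1+2.092) = 0.004655
Wq = λ·E[S²]/(2(1−ρ)) = 10.86·0.004655/(2·0.5786) = 0.04368 hr

Final: 0.04368 hr


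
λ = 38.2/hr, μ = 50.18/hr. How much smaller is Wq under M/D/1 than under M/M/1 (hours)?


ρ = 38.2/50.18 = 0.7613
Wq(M/M/1) = ρ/(μ−λ) = 0.7613/11.98 = 0.06354 hr
Wq(M/D/1) = ρ/(2(μ−λ)) = 0.03177 hr
Savings = 0.06354 − 0.03177 = 0.03177 hr

Final: 0.03177 hr


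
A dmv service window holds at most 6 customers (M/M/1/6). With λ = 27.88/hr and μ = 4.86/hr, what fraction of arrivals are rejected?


ρ = λ/μ = 27.88/4.86 = 5.7366
P_K = (1−ρ)ρ^K/(1−ρ^(K+1)) = (-4.7366·35640.107145)/(1 − 204453.947981)
= -168813.840837/-204452.947981 = 0.825686

Final: 0.825686


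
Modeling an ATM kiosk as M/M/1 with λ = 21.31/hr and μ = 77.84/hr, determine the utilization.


ρ = λ/μ = 21.31/77.84 = 0.2738

Final: 0.2738


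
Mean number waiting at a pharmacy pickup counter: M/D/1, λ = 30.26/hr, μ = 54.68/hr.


ρ = 30.26/54.68 = 0.5534
M/D/1: Lq = ρ²/(2(1−ρ)) = 0.3063/(2·0.4466) = 0.34287

Final: 0.34287


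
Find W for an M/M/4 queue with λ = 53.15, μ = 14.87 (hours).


a = 3.5743; ρ = 0.8936; P₀ = 0.012125
Lq = P₀·a^c·ρ/(c!(1−ρ)²) = 6.50571
Wq = Lq/λ = 6.50571/53.15 = 0.12240 hr
W = Wq + 1/μ = 0.12240 + 0.06725 = 0.18965 hr

Final: 0.18965 hr


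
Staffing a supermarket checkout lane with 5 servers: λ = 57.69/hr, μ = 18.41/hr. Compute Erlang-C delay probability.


a = λ/μ = 3.1336; ρ = a/5 = 0.6267
P₀ = 0.040104 (from M/M/c formula)
C(c,a) = [a^c/(c!(1−ρ))]·P₀ = [302.15776/(120·0.3733)]·0.040104
= 6.74564·0.040104 = 0.270526

Final: 0.270526


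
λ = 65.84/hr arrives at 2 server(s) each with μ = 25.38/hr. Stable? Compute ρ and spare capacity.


Total capacity cμ = 2·25.38 = 50.76/hr
ρ = λ/(cμ) = 65.84/50.76 = 1.2971
Stable ⇔ ρ < 1: NO
Spare capacity = cμ − λ = 50.76 − 65.84 = -15.08/hr

Final: ρ = 1.2971; unstable; margin = -15.08/hr


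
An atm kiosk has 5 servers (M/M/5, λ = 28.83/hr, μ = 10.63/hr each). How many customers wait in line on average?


a = λ/μ = 2.7121; ρ = a/5 = 0.5424
P₀ = 0.063931
Lq = P₀·a^c·ρ / (c!·(1−ρ)²) = 0.063931·146.74283·0.5424/(120·0.20937)
= 0.20254

Final: 0.20254


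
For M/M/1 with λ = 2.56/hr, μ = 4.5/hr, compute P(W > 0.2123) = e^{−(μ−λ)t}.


W ~ Exponential(μ−λ) for M/M/1.
μ − λ = 4.5 − 2.56 = 1.9400
P(W > t) = e^{−(μ−λ)t} = e^{−0.4119} = 0.662416

Final: 0.662416


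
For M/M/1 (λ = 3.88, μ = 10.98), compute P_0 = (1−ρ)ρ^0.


ρ = 3.88/10.98 = 0.3534
P_n = (1−ρ)·ρ^n = (1 − 0.3534)·0.3534^0 = 0.6466·1.000000 = 0.646630

Final: 0.646630


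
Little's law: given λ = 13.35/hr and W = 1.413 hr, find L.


L = λW = 13.35·1.413 = 18.8636

Final: 18.8636


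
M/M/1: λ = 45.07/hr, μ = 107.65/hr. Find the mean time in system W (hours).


W = 1/(μ−λ) = 1/(107.65 − 45.07) = 1/62.58 = 0.01598 hr

Final: 0.01598 hr


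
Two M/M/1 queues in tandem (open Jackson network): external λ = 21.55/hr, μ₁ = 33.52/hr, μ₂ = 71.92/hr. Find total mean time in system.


Each node sees arrival rate λ = 21.55/hr (tandem ⇒ throughput preserved).
W₁ = 1/(μ₁−λ) = 1/(33.52−21.55) = 0.08354 hr
W₂ = 1/(μ₂−λ) = 1/(71.92−21.55) = 0.01985 hr
W_total = W₁ + W₂ = 0.08354 + 0.01985 = 0.10340 hr

Final: 0.10340 hr


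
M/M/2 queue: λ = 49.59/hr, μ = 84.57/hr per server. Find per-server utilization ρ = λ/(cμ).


ρ = λ/(cμ) = 49.59/(2·84.57) = 49.59/169.14 = 0.2932

Final: 0.2932


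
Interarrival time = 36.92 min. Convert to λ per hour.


λ = 1/(interarrival time) in consistent units.
1 hour = 60 min, so λ = 60/36.92 = 1.6251 per hour

Final: 1.6251 /hr


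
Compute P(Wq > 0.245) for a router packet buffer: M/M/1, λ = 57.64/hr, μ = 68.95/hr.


ρ = 57.64/68.95 = 0.8360
P(Wq > t) = ρ·e^{−(μ−λ)t} = 0.8360·e^{−2.7710}
= 0.8360·0.062603 = 0.052334

Final: 0.052334


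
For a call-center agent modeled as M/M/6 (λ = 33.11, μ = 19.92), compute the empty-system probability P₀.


a = λ/μ = 33.11/19.92 = 1.6621; ρ = a/c = 0.2770
Σ_{k=0}^{5} a^k/k! (terms k=0..5) = 1.00000 + 1.66215 + 1.38137 + 0.76535 + 0.31803 + 0.10572 = 5.23262
Tail: a^6/(6!(1−ρ)) = 21.08721/(720·0.7230) = 0.04051
P₀ = 1/(5.23262 + 0.04051) = 1/5.27313 = 0.189641

Final: 0.189641


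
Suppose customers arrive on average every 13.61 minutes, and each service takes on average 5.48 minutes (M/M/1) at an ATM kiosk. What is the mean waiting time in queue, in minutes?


λ = 60/13.61 = 4.4085 /hr
μ = 60/5.48 = 10.9489 /hr
ρ = λ/μ = 4.4085/10.9489 = 0.4026
Wq = ρ/(μ−λ) = 0.4026/(10.9489−4.4085) = 0.06156 hr
In minutes: 0.06156·60 = 3.694 min

Final: 3.694 min


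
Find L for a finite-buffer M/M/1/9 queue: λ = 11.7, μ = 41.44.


ρ = 11.7/41.44 = 0.2823
L = ρ[1 − (K+1)ρ^K + Kρ^(K+1)] / [(1−ρ)(1−ρ^(K+1))]
Numerator: 0.2823·(1 − 10·0.00001140 + 9·0.000003219) = 0.282312
Denominator: (0.7177)·(0.999997) = 0.717662
L = 0.282312/0.717662 = 0.3934

Final: 0.3934


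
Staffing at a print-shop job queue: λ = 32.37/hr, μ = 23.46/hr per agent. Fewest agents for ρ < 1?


Stability requires cμ > λ ⇔ c > λ/μ.
λ/μ = 32.37/23.46 = 1.3798
Minimum integer c = ⌊1.3798⌋ + 1 = 2
Check: 2·23.46 = 46.92 > 32.37, while 1·23.46 = 23.46 ≤ 32.37

Final: 2 servers


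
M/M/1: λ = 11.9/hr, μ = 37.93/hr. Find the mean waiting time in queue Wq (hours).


ρ = 11.9/37.93 = 0.3137
Wq = ρ/(μ−λ) = 0.3137/(37.93 − 11.9) = 0.3137/26.03 = 0.01205 hr

Final: 0.01205 hr


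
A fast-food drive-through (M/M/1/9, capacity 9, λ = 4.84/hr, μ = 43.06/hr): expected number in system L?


ρ = 4.84/43.06 = 0.1124
L = ρ[1 − (K+1)ρ^K + Kρ^(K+1)] / [(1−ρ)(1−ρ^(K+1))]
Numerator: 0.1124·(1 − 10·0.000000002864 + 9·3.219e-10) = 0.112401
Denominator: (0.8876)·(1.000000) = 0.887599
L = 0.112401/0.887599 = 0.1266

Final: 0.1266


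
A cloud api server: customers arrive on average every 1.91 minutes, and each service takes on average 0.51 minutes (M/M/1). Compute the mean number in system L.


λ = 60/1.91 = 31.4136 /hr
μ = 60/0.51 = 117.6471 /hr
ρ = λ/μ = 31.4136/117.6471 = 0.2670
L = ρ/(1−ρ) = 0.2670/0.7330 = 0.3643

Final: 0.3643


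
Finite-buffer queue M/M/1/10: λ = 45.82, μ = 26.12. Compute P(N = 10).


ρ = λ/μ = 45.82/26.12 = 1.7542
P_K = (1−ρ)ρ^K/(1−ρ^(K+1)) = (-0.7542·275.942835)/(1 − 484.062049)
= -208.119214/-483.062049 = 0.430833

Final: 0.430833


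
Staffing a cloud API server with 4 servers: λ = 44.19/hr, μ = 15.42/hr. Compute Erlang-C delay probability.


a = λ/μ = 2.8658; ρ = a/4 = 0.7164
P₀ = 0.045861 (from M/M/c formula)
C(c,a) = [a^c/(c!(1−ρ))]·P₀ = [67.44636/(24·0.2836)]·0.045861
= 9.91064·0.045861 = 0.454508

Final: 0.454508


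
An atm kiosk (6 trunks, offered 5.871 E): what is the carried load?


B(6,5.871) = 0.255812 (Erlang-B)
Carried load = a(1 − B) = 5.871·(1 − 0.255812) = 5.871·0.744188 = 4.3691 E

Final: 4.3691 Erlangs


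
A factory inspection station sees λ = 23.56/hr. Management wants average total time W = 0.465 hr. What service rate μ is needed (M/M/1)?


W = 1/(μ−λ) ⇒ μ − λ = 1/W = 1/0.465 = 2.1505
μ = λ + 1/W = 23.56 + 2.1505 = 25.7105 per hr

Final: 25.7105 /hr


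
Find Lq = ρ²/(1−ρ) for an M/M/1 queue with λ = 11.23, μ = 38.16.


ρ = 11.23/38.16 = 0.2943
Lq = ρ²/(1−ρ) = 0.08660/0.7057 = 0.1227

Final: 0.1227


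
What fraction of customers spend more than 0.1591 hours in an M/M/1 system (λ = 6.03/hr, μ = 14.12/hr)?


W ~ Exponential(μ−λ) for M/M/1.
μ − λ = 14.12 − 6.03 = 8.0900
P(W > t) = e^{−(μ−λ)t} = e^{−1.2871} = 0.276065

Final: 0.276065


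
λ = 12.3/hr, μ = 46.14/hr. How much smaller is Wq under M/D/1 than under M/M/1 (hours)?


ρ = 12.3/46.14 = 0.2666
Wq(M/M/1) = ρ/(μ−λ) = 0.2666/33.84 = 0.007878 hr
Wq(M/D/1) = ρ/(2(μ−λ)) = 0.003939 hr
Savings = 0.007878 − 0.003939 = 0.003939 hr

Final: 0.003939 hr


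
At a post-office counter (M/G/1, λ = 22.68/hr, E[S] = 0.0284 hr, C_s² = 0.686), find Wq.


ρ = λ·E[S] = 22.68·0.0284 = 0.6441
E[S²] = E[S]²(1+C_s²) = 0.0284²·(1+0.686) = 0.001360
Wq = λ·E[S²]/(2(1−ρ)) = 22.68·0.001360/(2·0.3559) = 0.04333 hr

Final: 0.04333 hr


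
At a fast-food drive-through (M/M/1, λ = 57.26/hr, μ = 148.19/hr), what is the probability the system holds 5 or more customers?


ρ = 57.26/148.19 = 0.3864
P(N ≥ n) = ρ^n = 0.3864^5 = 0.008613

Final: 0.008613


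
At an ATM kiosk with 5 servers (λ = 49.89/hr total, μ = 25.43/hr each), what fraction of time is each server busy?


ρ = λ/(cμ) = 49.89/(5·25.43) = 49.89/127.15 = 0.3924

Final: 0.3924


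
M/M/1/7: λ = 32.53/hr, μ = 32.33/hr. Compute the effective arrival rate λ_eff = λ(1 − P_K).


ρ = 1.0062; P_K = (1−ρ)ρ^7/(1−ρ^8) = 0.127715
λ_eff = λ(1 − P_K) = 32.53·(1 − 0.127715) = 32.53·0.872285 = 28.3754 /hr

Final: 28.3754 /hr


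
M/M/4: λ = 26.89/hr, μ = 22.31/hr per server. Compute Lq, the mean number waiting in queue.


a = λ/μ = 1.2053; ρ = a/4 = 0.3013
P₀ = 0.298567
Lq = P₀·a^c·ρ / (c!·(1−ρ)²) = 0.298567·2.11040·0.3013/(24·0.48815)
= 0.01621

Final: 0.01621


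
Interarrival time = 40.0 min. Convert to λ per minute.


λ = 1/(interarrival time) in consistent units.
1 minute = 1 min, so λ = 1/40.0 = 0.02500 per minute

Final: 0.02500 /min


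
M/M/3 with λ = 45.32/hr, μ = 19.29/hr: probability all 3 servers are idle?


a = λ/μ = 45.32/19.29 = 2.3494; ρ = a/c = 0.7831
Σ_{k=0}^{2} a^k/k! (terms k=0..2) = 1.00000 + 2.34940 + 2.75985 = 6.10925
Tail: a^3/(3!(1−ρ)) = 12.96800/(6·0.2169) = 9.96624
P₀ = 1/(6.10925 + 9.96624) = 1/16.07550 = 0.062206

Final: 0.062206


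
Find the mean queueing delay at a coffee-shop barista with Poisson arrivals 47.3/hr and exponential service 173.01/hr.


ρ = 47.3/173.01 = 0.2734
Wq = ρ/(μ−λ) = 0.2734/(173.01 − 47.3) = 0.2734/125.71 = 0.002175 hr

Final: 0.002175 hr


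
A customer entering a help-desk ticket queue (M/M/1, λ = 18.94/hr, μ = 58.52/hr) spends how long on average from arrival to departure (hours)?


W = 1/(μ−λ) = 1/(58.52 − 18.94) = 1/39.58 = 0.02527 hr

Final: 0.02527 hr


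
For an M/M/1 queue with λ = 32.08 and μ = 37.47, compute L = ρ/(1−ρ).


ρ = λ/μ = 32.08/37.47 = 0.8562
L = ρ/(1−ρ) = 0.8562/(1 − 0.8562) = 0.8562/0.1438 = 5.9518

Final: 5.9518


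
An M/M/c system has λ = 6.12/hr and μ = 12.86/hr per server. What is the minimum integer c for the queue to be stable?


Stability requires cμ > λ ⇔ c > λ/μ.
λ/μ = 6.12/12.86 = 0.4759
Minimum integer c = ⌊0.4759⌋ + 1 = 1
Check: 1·12.86 = 12.86 > 6.12, while 0·12.86 = 0.00 ≤ 6.12

Final: 1 servers


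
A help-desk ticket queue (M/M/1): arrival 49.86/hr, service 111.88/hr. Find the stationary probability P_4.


ρ = 49.86/111.88 = 0.4457
P_n = (1−ρ)·ρ^n = (1 − 0.4457)·0.4457^4 = 0.5543·0.039446 = 0.021866

Final: 0.021866


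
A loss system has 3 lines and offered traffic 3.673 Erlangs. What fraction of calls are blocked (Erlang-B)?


B(c,a) = (a^c/c!) / Σ_{k=0}^{c} a^k/k!
a^3/3! = 8.258697
Σ terms (k=0..3): 1.00000 + 3.67300 + 6.74546 + 8.25870 = 19.677162
B = 8.258697/19.677162 = 0.419710

Final: 0.419710


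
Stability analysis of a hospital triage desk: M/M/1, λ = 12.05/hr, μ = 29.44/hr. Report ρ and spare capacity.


Total capacity cμ = 1·29.44 = 29.44/hr
ρ = λ/(cμ) = 12.05/29.44 = 0.4093
Stable ⇔ ρ < 1: YES
Spare capacity = cμ − λ = 29.44 − 12.05 = 17.39/hr

Final: ρ = 0.4093; stable; margin = 17.39/hr


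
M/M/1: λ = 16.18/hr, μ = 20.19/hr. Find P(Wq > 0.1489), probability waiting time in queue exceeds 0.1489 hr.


ρ = 16.18/20.19 = 0.8014
P(Wq > t) = ρ·e^{−(μ−λ)t} = 0.8014·e^{−0.5971}
= 0.8014·0.550412 = 0.441093

Final: 0.441093


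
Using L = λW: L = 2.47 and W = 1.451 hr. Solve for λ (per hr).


λ = L/W = 2.47/1.451 = 1.7023 /hr

Final: 1.7023 /hr


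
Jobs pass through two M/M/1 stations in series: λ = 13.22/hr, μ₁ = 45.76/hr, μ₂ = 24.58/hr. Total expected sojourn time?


Each node sees arrival rate λ = 13.22/hr (tandem ⇒ throughput preserved).
W₁ = 1/(μ₁−λ) = 1/(45.76−13.22) = 0.03073 hr
W₂ = 1/(μ₂−λ) = 1/(24.58−13.22) = 0.08803 hr
W_total = W₁ + W₂ = 0.03073 + 0.08803 = 0.11876 hr

Final: 0.11876 hr


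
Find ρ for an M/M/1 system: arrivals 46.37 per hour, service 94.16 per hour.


ρ = λ/μ = 46.37/94.16 = 0.4925

Final: 0.4925


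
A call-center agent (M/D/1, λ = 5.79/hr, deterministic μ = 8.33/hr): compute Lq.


ρ = 5.79/8.33 = 0.6951
M/D/1: Lq = ρ²/(2(1−ρ)) = 0.4831/(2·0.3049) = 0.79222

Final: 0.79222


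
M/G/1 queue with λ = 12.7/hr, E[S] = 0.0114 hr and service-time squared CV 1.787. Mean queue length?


ρ = λ·E[S] = 12.7·0.0114 = 0.1448
Lq = ρ²(1+C_s²)/(2(1−ρ)) = 0.02096·(1+1.787)/(2·0.8552)
= 0.02096·2.7870/1.7104 = 0.03415

Final: 0.03415


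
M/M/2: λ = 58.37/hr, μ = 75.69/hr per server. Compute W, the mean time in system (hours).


a = 0.7712; ρ = 0.3856; P₀ = 0.443433
Lq = P₀·a^c·ρ/(c!(1−ρ)²) = 0.13468
Wq = Lq/λ = 0.13468/58.37 = 0.002307 hr
W = Wq + 1/μ = 0.002307 + 0.01321 = 0.01552 hr

Final: 0.01552 hr


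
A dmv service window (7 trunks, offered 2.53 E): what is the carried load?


B(7,2.53) = 0.010535 (Erlang-B)
Carried load = a(1 − B) = 2.53·(1 − 0.010535) = 2.53·0.989465 = 2.5033 E

Final: 2.5033 Erlangs


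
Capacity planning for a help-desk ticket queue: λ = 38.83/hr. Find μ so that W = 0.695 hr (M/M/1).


W = 1/(μ−λ) ⇒ μ − λ = 1/W = 1/0.695 = 1.4388
μ = λ + 1/W = 38.83 + 1.4388 = 40.2688 per hr

Final: 40.2688 /hr


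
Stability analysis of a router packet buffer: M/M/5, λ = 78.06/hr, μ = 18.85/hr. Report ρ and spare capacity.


Total capacity cμ = 5·18.85 = 94.25/hr
ρ = λ/(cμ) = 78.06/94.25 = 0.8282
Stable ⇔ ρ < 1: YES
Spare capacity = cμ − λ = 94.25 − 78.06 = 16.19/hr

Final: ρ = 0.8282; stable; margin = 16.19/hr


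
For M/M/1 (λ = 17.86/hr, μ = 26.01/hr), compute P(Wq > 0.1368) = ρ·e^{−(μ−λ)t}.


ρ = 17.86/26.01 = 0.6867
P(Wq > t) = ρ·e^{−(μ−λ)t} = 0.6867·e^{−1.1149}
= 0.6867·0.327942 = 0.225184

Final: 0.225184


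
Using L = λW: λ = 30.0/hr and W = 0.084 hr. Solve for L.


L = λW = 30.0·0.084 = 2.5200

Final: 2.5200


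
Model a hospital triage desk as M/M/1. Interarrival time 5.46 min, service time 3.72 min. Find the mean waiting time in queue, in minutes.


λ = 60/5.46 = 10.9890 /hr
μ = 60/3.72 = 16.1290 /hr
ρ = λ/μ = 10.9890/16.1290 = 0.6813
Wq = ρ/(μ−λ) = 0.6813/(16.1290−10.9890) = 0.13255 hr
In minutes: 0.13255·60 = 7.953 min

Final: 7.953 min


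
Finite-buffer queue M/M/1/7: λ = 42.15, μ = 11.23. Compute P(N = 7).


ρ = λ/μ = 42.15/11.23 = 3.7533
P_K = (1−ρ)ρ^K/(1−ρ^(K+1)) = (-2.7533·10493.606122)/(1 − 39386.063939)
= -28892.457817/-39385.063939 = 0.733589

Final: 0.733589


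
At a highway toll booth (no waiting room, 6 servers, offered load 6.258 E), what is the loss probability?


B(c,a) = (a^c/c!) / Σ_{k=0}^{c} a^k/k!
a^6/6! = 83.422050
Σ terms (k=0..6): 1.00000 + 6.25800 + 19.58128 + 40.84655 + 63.90443 + 79.98279 + 83.42205 = 294.995110
B = 83.422050/294.995110 = 0.282791

Final: 0.282791


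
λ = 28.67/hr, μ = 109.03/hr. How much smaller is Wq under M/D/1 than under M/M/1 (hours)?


ρ = 28.67/109.03 = 0.2630
Wq(M/M/1) = ρ/(μ−λ) = 0.2630/80.36 = 0.003272 hr
Wq(M/D/1) = ρ/(2(μ−λ)) = 0.001636 hr
Savings = 0.003272 − 0.001636 = 0.001636 hr

Final: 0.001636 hr


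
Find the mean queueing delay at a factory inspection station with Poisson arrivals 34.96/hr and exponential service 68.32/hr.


ρ = 34.96/68.32 = 0.5117
Wq = ρ/(μ−λ) = 0.5117/(68.32 − 34.96) = 0.5117/33.36 = 0.01534 hr

Final: 0.01534 hr


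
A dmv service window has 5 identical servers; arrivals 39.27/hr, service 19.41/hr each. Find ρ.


ρ = λ/(cμ) = 39.27/(5·19.41) = 39.27/97.05 = 0.4046

Final: 0.4046


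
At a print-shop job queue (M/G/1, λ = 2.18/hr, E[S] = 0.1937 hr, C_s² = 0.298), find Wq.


ρ = λ·E[S] = 2.18·0.1937 = 0.4223
E[S²] = E[S]²(1+C_s²) = 0.1937²·(1+0.298) = 0.048701
Wq = λ·E[S²]/(2(1−ρ)) = 2.18·0.048701/(2·0.5777) = 0.09188 hr

Final: 0.09188 hr


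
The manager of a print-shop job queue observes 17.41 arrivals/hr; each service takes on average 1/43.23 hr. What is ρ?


ρ = λ/μ = 17.41/43.23 = 0.4027

Final: 0.4027


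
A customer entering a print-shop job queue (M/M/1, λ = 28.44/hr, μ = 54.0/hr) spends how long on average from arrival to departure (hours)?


W = 1/(μ−λ) = 1/(54.0 − 28.44) = 1/25.56 = 0.03912 hr

Final: 0.03912 hr


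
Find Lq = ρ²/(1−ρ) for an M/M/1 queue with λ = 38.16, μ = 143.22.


ρ = 38.16/143.22 = 0.2664
Lq = ρ²/(1−ρ) = 0.07099/0.7336 = 0.09678

Final: 0.09678


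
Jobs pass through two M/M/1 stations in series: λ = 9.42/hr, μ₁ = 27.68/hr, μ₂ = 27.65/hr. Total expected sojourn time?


Each node sees arrival rate λ = 9.42/hr (tandem ⇒ throughput preserved).
W₁ = 1/(μ₁−λ) = 1/(27.68−9.42) = 0.05476 hr
W₂ = 1/(μ₂−λ) = 1/(27.65−9.42) = 0.05485 hr
W_total = W₁ + W₂ = 0.05476 + 0.05485 = 0.10962 hr

Final: 0.10962 hr


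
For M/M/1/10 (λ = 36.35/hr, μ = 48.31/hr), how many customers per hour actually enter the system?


ρ = 0.7524; P_K = (1−ρ)ρ^10/(1−ρ^11) = 0.015059
λ_eff = λ(1 − P_K) = 36.35·(1 − 0.015059) = 36.35·0.984941 = 35.8026 /hr

Final: 35.8026 /hr


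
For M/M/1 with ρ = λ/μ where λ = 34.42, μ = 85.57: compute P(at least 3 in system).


ρ = 34.42/85.57 = 0.4022
P(N ≥ n) = ρ^n = 0.4022^3 = 0.065083

Final: 0.065083


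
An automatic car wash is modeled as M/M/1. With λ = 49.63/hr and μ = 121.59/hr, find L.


ρ = λ/μ = 49.63/121.59 = 0.4082
L = ρ/(1−ρ) = 0.4082/(1 − 0.4082) = 0.4082/0.5918 = 0.6897

Final: 0.6897


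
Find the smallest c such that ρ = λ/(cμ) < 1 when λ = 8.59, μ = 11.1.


Stability requires cμ > λ ⇔ c > λ/μ.
λ/μ = 8.59/11.1 = 0.7739
Minimum integer c = ⌊0.7739⌋ + 1 = 1
Check: 1·11.1 = 11.10 > 8.59, while 0·11.1 = 0.00 ≤ 8.59

Final: 1 servers


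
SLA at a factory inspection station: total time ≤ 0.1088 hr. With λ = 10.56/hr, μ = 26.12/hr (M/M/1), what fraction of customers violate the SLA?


W ~ Exponential(μ−λ) for M/M/1.
μ − λ = 26.12 − 10.56 = 15.5600
P(W > t) = e^{−(μ−λ)t} = e^{−1.6929} = 0.183980

Final: 0.183980


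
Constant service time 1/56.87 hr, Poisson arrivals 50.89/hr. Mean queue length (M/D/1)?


ρ = 50.89/56.87 = 0.8948
M/D/1: Lq = ρ²/(2(1−ρ)) = 0.8008/(2·0.1052) = 3.80759

Final: 3.80759


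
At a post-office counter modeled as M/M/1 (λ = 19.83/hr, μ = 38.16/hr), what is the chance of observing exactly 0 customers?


ρ = 19.83/38.16 = 0.5197
P_n = (1−ρ)·ρ^n = (1 − 0.5197)·0.5197^0 = 0.4803·1.000000 = 0.480346

Final: 0.480346


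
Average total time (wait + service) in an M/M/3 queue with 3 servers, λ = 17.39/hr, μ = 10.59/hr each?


a = 1.6421; ρ = 0.5474; P₀ = 0.177908
Lq = P₀·a^c·ρ/(c!(1−ρ)²) = 0.35080
Wq = Lq/λ = 0.35080/17.39 = 0.02017 hr
W = Wq + 1/μ = 0.02017 + 0.09443 = 0.11460 hr

Final: 0.11460 hr


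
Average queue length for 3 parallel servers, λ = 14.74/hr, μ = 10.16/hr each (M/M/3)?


a = λ/μ = 1.4508; ρ = a/3 = 0.4836
P₀ = 0.222781
Lq = P₀·a^c·ρ / (c!·(1−ρ)²) = 0.222781·3.05359·0.4836/(6·0.26667)
= 0.20561

Final: 0.20561


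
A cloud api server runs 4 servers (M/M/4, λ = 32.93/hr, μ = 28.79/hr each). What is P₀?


a = λ/μ = 32.93/28.79 = 1.1438; ρ = a/c = 0.2859
Σ_{k=0}^{3} a^k/k! (terms k=0..3) = 1.00000 + 1.14380 + 0.65414 + 0.24940 = 3.04734
Tail: a^4/(4!(1−ρ)) = 1.71159/(24·0.7141) = 0.09988
P₀ = 1/(3.04734 + 0.09988) = 1/3.14722 = 0.317741

Final: 0.317741


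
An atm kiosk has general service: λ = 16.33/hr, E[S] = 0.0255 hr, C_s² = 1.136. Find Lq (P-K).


ρ = λ·E[S] = 16.33·0.0255 = 0.4164
Lq = ρ²(1+C_s²)/(2(1−ρ)) = 0.1734·(1+1.136)/(2·0.5836)
= 0.1734·2.1360/1.1672 = 0.31734

Final: 0.31734


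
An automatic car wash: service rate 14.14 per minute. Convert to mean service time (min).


Mean service time = 1/μ = 1/14.14 minute = 0.07072 minute
In minutes: 0.07072 × 1 = 0.07072 min

Final: 0.07072 min


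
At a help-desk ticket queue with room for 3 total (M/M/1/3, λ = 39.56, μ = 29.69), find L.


ρ = 39.56/29.69 = 1.3324
L = ρ[1 − (K+1)ρ^K + Kρ^(K+1)] / [(1−ρ)(1−ρ^(K+1))]
Numerator: 1.3324·(1 − 4·2.365583 + 3·3.151986) = 1.323942
Denominator: (-0.3324)·(-2.151986) = 0.715396
L = 1.323942/0.715396 = 1.8506

Final: 1.8506


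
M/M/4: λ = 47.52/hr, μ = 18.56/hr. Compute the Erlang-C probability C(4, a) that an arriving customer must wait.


a = λ/μ = 2.5603; ρ = a/4 = 0.6401
P₀ = 0.068445 (from M/M/c formula)
C(c,a) = [a^c/(c!(1−ρ))]·P₀ = [42.97282/(24·0.3599)]·0.068445
= 4.97490·0.068445 = 0.340507

Final: 0.340507


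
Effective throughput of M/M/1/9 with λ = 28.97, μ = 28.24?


ρ = 1.0258; P_K = (1−ρ)ρ^9/(1−ρ^10) = 0.111869
λ_eff = λ(1 − P_K) = 28.97·(1 − 0.111869) = 28.97·0.888131 = 25.7291 /hr

Final: 25.7291 /hr


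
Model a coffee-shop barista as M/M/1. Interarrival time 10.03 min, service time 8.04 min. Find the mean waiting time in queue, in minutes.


λ = 60/10.03 = 5.9821 /hr
μ = 60/8.04 = 7.4627 /hr
ρ = λ/μ = 5.9821/7.4627 = 0.8016
Wq = ρ/(μ−λ) = 0.8016/(7.4627−5.9821) = 0.54139 hr
In minutes: 0.54139·60 = 32.483 min

Final: 32.483 min


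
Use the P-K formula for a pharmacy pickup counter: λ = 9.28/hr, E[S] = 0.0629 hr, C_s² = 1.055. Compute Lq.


ρ = λ·E[S] = 9.28·0.0629 = 0.5837
Lq = ρ²(1+C_s²)/(2(1−ρ)) = 0.3407·(1+1.055)/(2·0.4163)
= 0.3407·2.0550/0.8326 = 0.84098

Final: 0.84098


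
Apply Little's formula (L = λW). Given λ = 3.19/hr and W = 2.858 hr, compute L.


L = λW = 3.19·2.858 = 9.1170

Final: 9.1170


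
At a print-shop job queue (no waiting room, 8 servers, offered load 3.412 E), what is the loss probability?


B(c,a) = (a^c/c!) / Σ_{k=0}^{c} a^k/k!
a^8/8! = 0.455566
Σ terms (k=0..8): 1.00000 + 3.41200 + 5.82087 + 6.62027 + 5.64709 + 3.85358 + 2.19140 + 1.06815 + 0.45557 = 30.068928
B = 0.455566/30.068928 = 0.015151

Final: 0.015151


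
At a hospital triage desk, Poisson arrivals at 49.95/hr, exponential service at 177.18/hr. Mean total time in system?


W = 1/(μ−λ) = 1/(177.18 − 49.95) = 1/127.23 = 0.007860 hr

Final: 0.007860 hr


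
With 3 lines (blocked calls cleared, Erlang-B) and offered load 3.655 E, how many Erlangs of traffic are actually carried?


B(3,3.655) = 0.417919 (Erlang-B)
Carried load = a(1 − B) = 3.655·(1 − 0.417919) = 3.655·0.582081 = 2.1275 E

Final: 2.1275 Erlangs


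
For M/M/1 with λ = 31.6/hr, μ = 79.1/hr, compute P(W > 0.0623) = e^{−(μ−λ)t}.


W ~ Exponential(μ−λ) for M/M/1.
μ − λ = 79.1 − 31.6 = 47.5000
P(W > t) = e^{−(μ−λ)t} = e^{−2.9592} = 0.051858

Final: 0.051858


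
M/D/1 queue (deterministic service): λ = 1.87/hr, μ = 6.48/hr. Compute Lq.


ρ = 1.87/6.48 = 0.2886
M/D/1: Lq = ρ²/(2(1−ρ)) = 0.08328/(2·0.7114) = 0.05853

Final: 0.05853


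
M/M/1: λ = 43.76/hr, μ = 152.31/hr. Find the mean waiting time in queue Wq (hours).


ρ = 43.76/152.31 = 0.2873
Wq = ρ/(μ−λ) = 0.2873/(152.31 − 43.76) = 0.2873/108.55 = 0.002647 hr

Final: 0.002647 hr


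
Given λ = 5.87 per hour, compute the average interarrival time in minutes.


Mean interarrival time = 1/λ = 1/5.87 hour = 0.17036 hour
In minutes: 0.17036 × 60 = 10.2215 min

Final: 10.2215 min


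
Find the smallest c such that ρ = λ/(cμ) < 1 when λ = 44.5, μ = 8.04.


Stability requires cμ > λ ⇔ c > λ/μ.
λ/μ = 44.5/8.04 = 5.5348
Minimum integer c = ⌊5.5348⌋ + 1 = 6
Check: 6·8.04 = 48.24 > 44.5, while 5·8.04 = 40.20 ≤ 44.5

Final: 6 servers


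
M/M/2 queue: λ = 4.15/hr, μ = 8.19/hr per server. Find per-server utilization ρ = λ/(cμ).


ρ = λ/(cμ) = 4.15/(2·8.19) = 4.15/16.38 = 0.2534

Final: 0.2534


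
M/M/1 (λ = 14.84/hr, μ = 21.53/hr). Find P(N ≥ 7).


ρ = 14.84/21.53 = 0.6893
P(N ≥ n) = ρ^n = 0.6893^7 = 0.073914

Final: 0.073914


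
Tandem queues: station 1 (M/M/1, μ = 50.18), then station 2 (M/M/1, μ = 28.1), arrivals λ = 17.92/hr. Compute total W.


Each node sees arrival rate λ = 17.92/hr (tandem ⇒ throughput preserved).
W₁ = 1/(μ₁−λ) = 1/(50.18−17.92) = 0.03100 hr
W₂ = 1/(μ₂−λ) = 1/(28.1−17.92) = 0.09823 hr
W_total = W₁ + W₂ = 0.03100 + 0.09823 = 0.12923 hr

Final: 0.12923 hr


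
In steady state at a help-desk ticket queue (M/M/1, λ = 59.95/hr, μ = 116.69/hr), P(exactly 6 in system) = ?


ρ = 59.95/116.69 = 0.5138
P_n = (1−ρ)·ρ^n = (1 − 0.5138)·0.5138^6 = 0.4862·0.018388 = 0.008941

Final: 0.008941
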